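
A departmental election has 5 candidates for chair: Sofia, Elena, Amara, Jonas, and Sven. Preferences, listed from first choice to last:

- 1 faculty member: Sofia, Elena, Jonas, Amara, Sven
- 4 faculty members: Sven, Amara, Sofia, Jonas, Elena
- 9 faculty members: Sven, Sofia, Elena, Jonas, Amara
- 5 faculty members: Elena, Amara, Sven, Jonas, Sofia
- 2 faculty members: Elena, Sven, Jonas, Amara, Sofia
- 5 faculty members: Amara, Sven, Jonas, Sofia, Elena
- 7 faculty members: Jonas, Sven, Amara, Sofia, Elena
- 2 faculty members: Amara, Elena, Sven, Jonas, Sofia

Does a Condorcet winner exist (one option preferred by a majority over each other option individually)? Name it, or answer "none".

Sven vs Sofia: 34–1 for Sven.
Sven vs Elena: 25–10 for Sven.
Sven vs Amara: 22–13 for Sven.
Sven vs Jonas: 27–8 for Sven.
Sven beats every other option head-to-head.

Sven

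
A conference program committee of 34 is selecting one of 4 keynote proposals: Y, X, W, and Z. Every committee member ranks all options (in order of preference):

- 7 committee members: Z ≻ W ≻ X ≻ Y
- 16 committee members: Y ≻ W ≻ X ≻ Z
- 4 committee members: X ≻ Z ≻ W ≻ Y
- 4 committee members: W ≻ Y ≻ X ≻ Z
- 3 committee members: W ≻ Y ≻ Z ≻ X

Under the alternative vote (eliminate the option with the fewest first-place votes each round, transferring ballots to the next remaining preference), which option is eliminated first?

X

Round 1: Y 16, X 4, W 7, Z 7. Eliminate X.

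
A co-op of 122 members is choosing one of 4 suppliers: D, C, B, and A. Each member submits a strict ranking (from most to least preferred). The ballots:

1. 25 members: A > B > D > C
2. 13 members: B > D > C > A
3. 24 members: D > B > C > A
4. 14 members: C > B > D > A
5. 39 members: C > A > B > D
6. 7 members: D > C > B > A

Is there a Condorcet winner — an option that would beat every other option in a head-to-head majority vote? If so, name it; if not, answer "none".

Checking pairwise contests:
B beats D 91–31.
D beats C 69–53.
A beats B 64–58.
C beats A 97–25.
Every option loses at least one head-to-head, so there is no Condorcet winner.

none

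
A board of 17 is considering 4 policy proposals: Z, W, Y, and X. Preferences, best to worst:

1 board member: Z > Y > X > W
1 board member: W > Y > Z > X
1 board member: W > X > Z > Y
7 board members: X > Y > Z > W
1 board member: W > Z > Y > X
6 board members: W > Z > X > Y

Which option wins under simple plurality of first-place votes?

First-place votes: Z 1, W 9, Y 0, X 7.
W has the most first-place votes.

W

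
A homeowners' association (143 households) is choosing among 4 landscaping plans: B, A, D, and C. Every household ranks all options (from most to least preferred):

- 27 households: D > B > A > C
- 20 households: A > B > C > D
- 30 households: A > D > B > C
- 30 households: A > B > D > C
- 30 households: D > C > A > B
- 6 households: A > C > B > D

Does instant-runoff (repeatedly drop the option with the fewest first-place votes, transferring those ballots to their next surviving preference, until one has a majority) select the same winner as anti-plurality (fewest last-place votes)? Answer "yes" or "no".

yes

Instant-runoff — R1 B 0, A 86, D 57, C 0 (A winner). Winner: A.
Anti-plurality — last-place votes: B 30, A 0, D 26, C 87. Winner: A.
The two methods agree.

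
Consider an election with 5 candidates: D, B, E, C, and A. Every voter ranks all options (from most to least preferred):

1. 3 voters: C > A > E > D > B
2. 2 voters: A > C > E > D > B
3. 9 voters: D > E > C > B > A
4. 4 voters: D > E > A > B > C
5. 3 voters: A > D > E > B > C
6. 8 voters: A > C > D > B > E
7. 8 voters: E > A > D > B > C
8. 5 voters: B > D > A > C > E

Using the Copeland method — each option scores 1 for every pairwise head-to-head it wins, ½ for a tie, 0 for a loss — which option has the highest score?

D: beats B, E, and C; loses to A → score 3.
B: loses to D, E, C, and A → score 0.
E: beats B and C; ties A; loses to D → score 2.5.
C: beats B; loses to D, E, and A → score 1.
A: beats D, B, and C; ties E → score 3.5.
A has the best pairwise record.

A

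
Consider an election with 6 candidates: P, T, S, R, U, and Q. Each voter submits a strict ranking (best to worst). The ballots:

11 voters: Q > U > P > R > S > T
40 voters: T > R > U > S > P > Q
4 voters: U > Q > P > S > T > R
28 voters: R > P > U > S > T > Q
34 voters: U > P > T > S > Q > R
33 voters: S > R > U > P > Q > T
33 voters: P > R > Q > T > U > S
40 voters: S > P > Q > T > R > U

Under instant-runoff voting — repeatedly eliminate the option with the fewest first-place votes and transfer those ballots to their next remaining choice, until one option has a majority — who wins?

Round 1: P 33, T 40, S 73, R 28, U 38, Q 11. Eliminate Q.
Round 2: P 33, T 40, S 73, R 28, U 49. Eliminate R.
Round 3: P 61, T 40, S 73, U 49. Eliminate T.
Round 4: P 61, S 73, U 89. Eliminate P.
Round 5: S 73, U 150. U has a majority.

U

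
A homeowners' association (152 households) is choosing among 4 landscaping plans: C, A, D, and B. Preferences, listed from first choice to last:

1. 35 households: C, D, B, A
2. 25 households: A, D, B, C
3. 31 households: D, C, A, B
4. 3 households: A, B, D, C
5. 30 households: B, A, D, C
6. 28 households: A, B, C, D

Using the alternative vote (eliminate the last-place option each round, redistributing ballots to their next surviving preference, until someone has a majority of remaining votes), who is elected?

Round 1: C 35, A 56, D 31, B 30. Eliminate B.
Round 2: C 35, A 86, D 31. A has a majority.

A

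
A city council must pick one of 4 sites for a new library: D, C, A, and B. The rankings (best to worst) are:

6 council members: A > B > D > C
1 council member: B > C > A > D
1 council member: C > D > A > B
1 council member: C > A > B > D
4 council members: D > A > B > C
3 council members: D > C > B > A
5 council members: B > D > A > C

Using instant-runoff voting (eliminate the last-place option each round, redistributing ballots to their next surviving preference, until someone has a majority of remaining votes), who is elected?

Round 1: D 7, C 2, A 6, B 6. Eliminate C.
Round 2: D 8, A 7, B 6. Eliminate B.
Round 3: D 13, A 8. D has a majority.

D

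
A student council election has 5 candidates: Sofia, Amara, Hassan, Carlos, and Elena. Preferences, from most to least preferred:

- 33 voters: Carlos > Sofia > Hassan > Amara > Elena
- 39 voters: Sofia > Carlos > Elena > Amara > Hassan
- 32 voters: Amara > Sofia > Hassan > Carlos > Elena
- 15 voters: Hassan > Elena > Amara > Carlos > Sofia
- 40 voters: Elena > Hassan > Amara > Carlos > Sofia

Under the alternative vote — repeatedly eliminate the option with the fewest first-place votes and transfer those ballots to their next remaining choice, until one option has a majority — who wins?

Round 1: Sofia 39, Amara 32, Hassan 15, Carlos 33, Elena 40. Eliminate Hassan.
Round 2: Sofia 39, Amara 32, Carlos 33, Elena 55. Eliminate Amara.
Round 3: Sofia 71, Carlos 33, Elena 55. Eliminate Carlos.
Round 4: Sofia 104, Elena 55. Sofia has a majority.

Sofia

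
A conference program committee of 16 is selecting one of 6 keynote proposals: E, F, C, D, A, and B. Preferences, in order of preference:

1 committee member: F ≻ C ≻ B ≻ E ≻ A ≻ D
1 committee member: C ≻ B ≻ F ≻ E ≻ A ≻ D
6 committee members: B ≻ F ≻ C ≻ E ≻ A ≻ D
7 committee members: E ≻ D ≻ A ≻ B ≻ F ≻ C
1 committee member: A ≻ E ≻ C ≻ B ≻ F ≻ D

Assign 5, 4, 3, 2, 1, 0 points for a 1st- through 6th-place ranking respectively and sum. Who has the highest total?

E: 1·2 + 1·2 + 6·2 + 7·5 + 1·4 = 55
F: 1·5 + 1·3 + 6·4 + 7·1 + 1·1 = 40
C: 1·4 + 1·5 + 6·3 + 7·0 + 1·3 = 30
D: 1·0 + 1·0 + 6·0 + 7·4 + 1·0 = 28
A: 1·1 + 1·1 + 6·1 + 7·3 + 1·5 = 34
B: 1·3 + 1·4 + 6·5 + 7·2 + 1·2 = 53
E has the highest Borda score (55).

E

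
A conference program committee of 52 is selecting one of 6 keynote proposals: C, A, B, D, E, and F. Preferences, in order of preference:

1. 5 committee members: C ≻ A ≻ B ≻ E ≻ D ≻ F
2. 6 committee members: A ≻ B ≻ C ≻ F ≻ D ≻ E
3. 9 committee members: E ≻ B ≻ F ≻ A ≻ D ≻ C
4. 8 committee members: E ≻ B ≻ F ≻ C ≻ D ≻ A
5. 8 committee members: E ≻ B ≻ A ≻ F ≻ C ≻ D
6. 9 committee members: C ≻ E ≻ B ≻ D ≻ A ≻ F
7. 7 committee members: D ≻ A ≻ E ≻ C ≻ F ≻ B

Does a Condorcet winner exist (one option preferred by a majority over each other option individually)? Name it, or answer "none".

E vs C: 32–20 for E.
E vs A: 34–18 for E.
E vs B: 41–11 for E.
E vs D: 39–13 for E.
E vs F: 46–6 for E.
E beats every other option head-to-head.

E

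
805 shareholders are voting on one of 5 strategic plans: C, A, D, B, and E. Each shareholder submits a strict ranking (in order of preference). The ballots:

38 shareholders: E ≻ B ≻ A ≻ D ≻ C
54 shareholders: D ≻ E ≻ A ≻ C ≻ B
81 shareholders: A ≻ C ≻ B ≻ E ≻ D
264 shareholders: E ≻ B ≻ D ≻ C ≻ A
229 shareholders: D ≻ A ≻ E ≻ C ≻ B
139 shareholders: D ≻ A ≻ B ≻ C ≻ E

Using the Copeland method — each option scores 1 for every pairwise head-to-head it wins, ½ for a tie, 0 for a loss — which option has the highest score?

C: loses to A, D, B, and E → score 0.
A: beats C, B, and E; loses to D → score 3.
D: beats C, A, B, and E → score 4.
B: beats C; loses to A, D, and E → score 1.
E: beats C and B; loses to A and D → score 2.
D has the best pairwise record.

D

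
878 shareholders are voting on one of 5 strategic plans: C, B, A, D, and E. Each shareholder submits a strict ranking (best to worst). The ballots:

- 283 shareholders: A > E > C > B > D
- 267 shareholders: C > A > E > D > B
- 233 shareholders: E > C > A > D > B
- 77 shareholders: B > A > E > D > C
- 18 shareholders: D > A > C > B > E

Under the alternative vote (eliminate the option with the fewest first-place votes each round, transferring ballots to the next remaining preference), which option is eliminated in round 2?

B

Round 1: C 267, B 77, A 283, D 18, E 233. Eliminate D.
Round 2: C 267, B 77, A 301, E 233. Eliminate B.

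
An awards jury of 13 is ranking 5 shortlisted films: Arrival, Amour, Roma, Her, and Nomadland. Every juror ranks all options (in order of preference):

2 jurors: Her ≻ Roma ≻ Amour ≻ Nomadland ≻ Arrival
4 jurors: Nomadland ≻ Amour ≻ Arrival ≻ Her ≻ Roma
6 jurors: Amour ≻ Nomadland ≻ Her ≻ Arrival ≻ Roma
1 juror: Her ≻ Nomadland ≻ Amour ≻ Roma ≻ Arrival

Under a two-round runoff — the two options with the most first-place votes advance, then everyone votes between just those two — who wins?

Amour

Round 1 first-place votes: Arrival 0, Amour 6, Roma 0, Her 3, Nomadland 4.
Amour and Nomadland advance.
Runoff: Amour is preferred to Nomadland by 8 voters; Nomadland by 5.
Amour wins the runoff.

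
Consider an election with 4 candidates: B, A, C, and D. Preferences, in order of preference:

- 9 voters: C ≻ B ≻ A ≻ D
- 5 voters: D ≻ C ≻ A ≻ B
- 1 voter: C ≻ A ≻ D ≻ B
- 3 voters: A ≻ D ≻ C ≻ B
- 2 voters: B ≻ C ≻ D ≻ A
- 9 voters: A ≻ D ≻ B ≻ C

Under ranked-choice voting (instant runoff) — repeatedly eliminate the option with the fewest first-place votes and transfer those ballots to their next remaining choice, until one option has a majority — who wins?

Round 1: B 2, A 12, C 10, D 5. Eliminate B.
Round 2: A 12, C 12, D 5. Eliminate D.
Round 3: A 12, C 17. C has a majority.

C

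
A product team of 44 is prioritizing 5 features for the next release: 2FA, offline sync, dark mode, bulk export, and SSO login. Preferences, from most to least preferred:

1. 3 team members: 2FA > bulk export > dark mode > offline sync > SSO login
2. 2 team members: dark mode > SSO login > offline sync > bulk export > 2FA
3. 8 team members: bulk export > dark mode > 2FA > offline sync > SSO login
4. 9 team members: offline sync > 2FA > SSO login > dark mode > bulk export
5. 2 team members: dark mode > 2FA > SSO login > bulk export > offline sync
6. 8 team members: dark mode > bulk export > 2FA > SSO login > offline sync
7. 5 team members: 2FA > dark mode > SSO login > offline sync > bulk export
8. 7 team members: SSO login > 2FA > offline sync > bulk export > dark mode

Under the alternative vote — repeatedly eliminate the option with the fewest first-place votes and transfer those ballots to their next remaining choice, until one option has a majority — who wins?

2FA

Round 1: 2FA 8, offline sync 9, dark mode 12, bulk export 8, SSO login 7. Eliminate SSO login.
Round 2: 2FA 15, offline sync 9, dark mode 12, bulk export 8. Eliminate bulk export.
Round 3: 2FA 15, offline sync 9, dark mode 20. Eliminate offline sync.
Round 4: 2FA 24, dark mode 20. 2FA has a majority.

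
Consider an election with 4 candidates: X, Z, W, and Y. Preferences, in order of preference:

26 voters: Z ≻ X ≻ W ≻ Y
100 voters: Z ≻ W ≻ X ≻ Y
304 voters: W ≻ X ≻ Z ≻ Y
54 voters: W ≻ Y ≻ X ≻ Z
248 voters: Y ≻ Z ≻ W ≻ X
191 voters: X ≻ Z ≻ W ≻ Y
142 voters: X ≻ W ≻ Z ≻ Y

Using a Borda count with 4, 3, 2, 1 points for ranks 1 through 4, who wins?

X: 26·3 + 100·2 + 304·3 + 54·2 + 248·1 + 191·4 + 142·4 = 2878
Z: 26·4 + 100·4 + 304·2 + 54·1 + 248·3 + 191·3 + 142·2 = 2767
W: 26·2 + 100·3 + 304·4 + 54·4 + 248·2 + 191·2 + 142·3 = 3088
Y: 26·1 + 100·1 + 304·1 + 54·3 + 248·4 + 191·1 + 142·1 = 1917
W has the highest Borda score (3088).

W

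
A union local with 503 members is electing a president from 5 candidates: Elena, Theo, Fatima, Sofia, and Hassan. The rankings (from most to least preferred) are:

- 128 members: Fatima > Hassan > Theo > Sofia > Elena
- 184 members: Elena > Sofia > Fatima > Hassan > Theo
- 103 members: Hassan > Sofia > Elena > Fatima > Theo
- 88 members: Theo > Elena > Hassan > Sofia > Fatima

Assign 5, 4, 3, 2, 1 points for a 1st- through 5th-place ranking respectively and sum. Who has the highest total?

Elena: 128·1 + 184·5 + 103·3 + 88·4 = 1709
Theo: 128·3 + 184·1 + 103·1 + 88·5 = 1111
Fatima: 128·5 + 184·3 + 103·2 + 88·1 = 1486
Sofia: 128·2 + 184·4 + 103·4 + 88·2 = 1580
Hassan: 128·4 + 184·2 + 103·5 + 88·3 = 1659
Elena has the highest Borda score (1709).

Elena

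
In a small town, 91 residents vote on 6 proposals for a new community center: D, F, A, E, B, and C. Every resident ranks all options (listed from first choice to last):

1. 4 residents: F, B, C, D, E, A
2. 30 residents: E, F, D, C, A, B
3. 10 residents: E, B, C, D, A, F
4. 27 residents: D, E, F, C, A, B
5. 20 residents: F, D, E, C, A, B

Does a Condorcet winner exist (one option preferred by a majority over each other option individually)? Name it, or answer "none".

none

Checking pairwise contests:
F beats D 54–37.
E beats F 67–24.
D beats A 91–0.
D beats E 51–40.
D beats B 77–14.
D beats C 77–14.
Every option loses at least one head-to-head, so there is no Condorcet winner.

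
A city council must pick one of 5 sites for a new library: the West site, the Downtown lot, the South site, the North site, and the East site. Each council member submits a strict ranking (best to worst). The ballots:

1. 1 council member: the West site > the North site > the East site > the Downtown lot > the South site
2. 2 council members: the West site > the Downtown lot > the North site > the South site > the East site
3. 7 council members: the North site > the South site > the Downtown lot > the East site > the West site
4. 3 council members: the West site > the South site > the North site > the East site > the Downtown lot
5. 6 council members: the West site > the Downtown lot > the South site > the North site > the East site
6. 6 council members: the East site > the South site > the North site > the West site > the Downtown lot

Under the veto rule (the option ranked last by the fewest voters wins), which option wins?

the North site

Last-place votes: the West site 7, the Downtown lot 9, the South site 1, the North site 0, the East site 8.
the North site is ranked last by the fewest voters, so the North site wins.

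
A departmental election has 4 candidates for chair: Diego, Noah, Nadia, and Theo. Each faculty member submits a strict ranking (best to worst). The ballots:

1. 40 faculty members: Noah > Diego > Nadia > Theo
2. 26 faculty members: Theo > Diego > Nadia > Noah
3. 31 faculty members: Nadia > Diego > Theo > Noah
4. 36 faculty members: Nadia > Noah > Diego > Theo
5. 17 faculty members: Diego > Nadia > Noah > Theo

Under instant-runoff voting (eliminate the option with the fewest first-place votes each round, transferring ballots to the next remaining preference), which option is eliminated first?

Round 1: Diego 17, Noah 40, Nadia 67, Theo 26. Eliminate Diego.

Diego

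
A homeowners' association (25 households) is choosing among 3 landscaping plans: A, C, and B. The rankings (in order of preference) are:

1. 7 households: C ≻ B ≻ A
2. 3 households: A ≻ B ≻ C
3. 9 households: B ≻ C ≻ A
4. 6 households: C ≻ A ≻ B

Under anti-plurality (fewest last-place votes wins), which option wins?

C

Last-place votes: A 16, C 3, B 6.
C is ranked last by the fewest voters, so C wins.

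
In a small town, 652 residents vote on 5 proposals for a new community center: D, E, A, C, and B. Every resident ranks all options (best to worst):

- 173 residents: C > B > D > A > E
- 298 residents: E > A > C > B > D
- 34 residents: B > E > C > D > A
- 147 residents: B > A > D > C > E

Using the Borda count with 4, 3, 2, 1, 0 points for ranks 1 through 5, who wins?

D: 173·2 + 298·0 + 34·1 + 147·2 = 674
E: 173·0 + 298·4 + 34·3 + 147·0 = 1294
A: 173·1 + 298·3 + 34·0 + 147·3 = 1508
C: 173·4 + 298·2 + 34·2 + 147·1 = 1503
B: 173·3 + 298·1 + 34·4 + 147·4 = 1541
B has the highest Borda score (1541).

B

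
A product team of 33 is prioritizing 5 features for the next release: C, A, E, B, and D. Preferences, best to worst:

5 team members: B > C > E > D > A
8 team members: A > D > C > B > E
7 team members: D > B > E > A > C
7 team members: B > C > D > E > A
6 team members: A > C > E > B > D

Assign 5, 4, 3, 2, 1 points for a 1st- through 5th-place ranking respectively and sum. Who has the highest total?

C: 5·4 + 8·3 + 7·1 + 7·4 + 6·4 = 103
A: 5·1 + 8·5 + 7·2 + 7·1 + 6·5 = 96
E: 5·3 + 8·1 + 7·3 + 7·2 + 6·3 = 76
B: 5·5 + 8·2 + 7·4 + 7·5 + 6·2 = 116
D: 5·2 + 8·4 + 7·5 + 7·3 + 6·1 = 104
B has the highest Borda score (116).

B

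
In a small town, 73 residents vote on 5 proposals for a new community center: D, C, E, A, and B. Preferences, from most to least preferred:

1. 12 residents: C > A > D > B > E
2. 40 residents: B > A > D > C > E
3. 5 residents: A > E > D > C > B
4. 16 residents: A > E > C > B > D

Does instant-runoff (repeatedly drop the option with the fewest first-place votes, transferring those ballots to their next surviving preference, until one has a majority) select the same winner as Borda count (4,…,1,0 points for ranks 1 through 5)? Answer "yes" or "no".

Instant-runoff — R1 D 0, C 12, E 0, A 21, B 40 (B winner). Winner: B.
Borda — scores: D 114, C 125, E 63, A 240, B 188. Winner: A.
The two methods disagree.

no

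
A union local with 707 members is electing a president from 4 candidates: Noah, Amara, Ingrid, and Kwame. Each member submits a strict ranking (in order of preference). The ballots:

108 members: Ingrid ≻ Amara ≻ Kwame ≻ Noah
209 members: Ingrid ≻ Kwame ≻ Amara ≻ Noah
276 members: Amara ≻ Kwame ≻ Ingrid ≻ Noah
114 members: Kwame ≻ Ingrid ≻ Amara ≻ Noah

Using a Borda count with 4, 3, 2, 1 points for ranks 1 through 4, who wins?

Ingrid

Noah: 108·1 + 209·1 + 276·1 + 114·1 = 707
Amara: 108·3 + 209·2 + 276·4 + 114·2 = 2074
Ingrid: 108·4 + 209·4 + 276·2 + 114·3 = 2162
Kwame: 108·2 + 209·3 + 276·3 + 114·4 = 2127
Ingrid has the highest Borda score (2162).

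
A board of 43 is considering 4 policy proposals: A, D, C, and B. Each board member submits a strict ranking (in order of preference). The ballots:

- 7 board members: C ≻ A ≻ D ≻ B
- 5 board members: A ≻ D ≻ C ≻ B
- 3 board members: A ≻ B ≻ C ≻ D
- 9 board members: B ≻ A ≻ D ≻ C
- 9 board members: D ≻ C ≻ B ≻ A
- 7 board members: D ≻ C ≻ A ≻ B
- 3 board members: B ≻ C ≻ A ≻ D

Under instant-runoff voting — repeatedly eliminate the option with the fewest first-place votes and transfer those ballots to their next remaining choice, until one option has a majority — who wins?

A

Round 1: A 8, D 16, C 7, B 12. Eliminate C.
Round 2: A 15, D 16, B 12. Eliminate B.
Round 3: A 27, D 16. A has a majority.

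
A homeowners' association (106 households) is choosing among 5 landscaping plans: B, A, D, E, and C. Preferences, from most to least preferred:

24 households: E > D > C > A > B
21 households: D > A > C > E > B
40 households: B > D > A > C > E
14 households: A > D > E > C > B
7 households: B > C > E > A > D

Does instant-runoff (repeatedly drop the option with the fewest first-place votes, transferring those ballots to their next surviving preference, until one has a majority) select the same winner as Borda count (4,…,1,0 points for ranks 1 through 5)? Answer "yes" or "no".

yes

Instant-runoff — R1 B 47, A 14, D 21, E 24, C 0 (C out); R2 B 47, A 14, D 21, E 24 (A out); R3 B 47, D 35, E 24 (E out); R4 B 47, D 59 (D winner). Winner: D.
Borda — scores: B 188, A 230, D 318, E 159, C 165. Winner: D.
The two methods agree.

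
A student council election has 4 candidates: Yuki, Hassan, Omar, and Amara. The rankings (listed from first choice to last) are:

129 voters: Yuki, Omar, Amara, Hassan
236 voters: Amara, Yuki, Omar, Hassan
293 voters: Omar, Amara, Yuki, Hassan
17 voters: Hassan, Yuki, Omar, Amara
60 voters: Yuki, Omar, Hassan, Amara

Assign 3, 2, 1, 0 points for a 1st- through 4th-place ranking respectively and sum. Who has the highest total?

Yuki: 129·3 + 236·2 + 293·1 + 17·2 + 60·3 = 1366
Hassan: 129·0 + 236·0 + 293·0 + 17·3 + 60·1 = 111
Omar: 129·2 + 236·1 + 293·3 + 17·1 + 60·2 = 1510
Amara: 129·1 + 236·3 + 293·2 + 17·0 + 60·0 = 1423
Omar has the highest Borda score (1510).

Omar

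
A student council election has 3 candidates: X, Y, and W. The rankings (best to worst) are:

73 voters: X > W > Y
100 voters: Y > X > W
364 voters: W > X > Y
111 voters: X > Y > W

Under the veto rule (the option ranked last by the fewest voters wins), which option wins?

Last-place votes: X 0, Y 437, W 211.
X is ranked last by the fewest voters, so X wins.

X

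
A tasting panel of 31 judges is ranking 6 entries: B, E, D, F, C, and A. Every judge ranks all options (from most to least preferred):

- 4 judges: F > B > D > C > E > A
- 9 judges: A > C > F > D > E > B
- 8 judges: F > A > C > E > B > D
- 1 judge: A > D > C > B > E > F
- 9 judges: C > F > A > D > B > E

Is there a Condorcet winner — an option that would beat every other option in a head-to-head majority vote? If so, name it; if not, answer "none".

none

Checking pairwise contests:
E beats B 17–14.
D beats E 23–8.
F beats D 30–1.
C beats F 19–12.
A beats C 18–13.
F beats A 21–10.
Every option loses at least one head-to-head, so there is no Condorcet winner.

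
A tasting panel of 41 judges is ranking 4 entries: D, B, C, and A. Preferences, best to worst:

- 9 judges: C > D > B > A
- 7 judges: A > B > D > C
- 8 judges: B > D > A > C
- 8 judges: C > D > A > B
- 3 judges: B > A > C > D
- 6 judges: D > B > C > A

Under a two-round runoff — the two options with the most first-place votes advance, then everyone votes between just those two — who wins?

Round 1 first-place votes: D 6, B 11, C 17, A 7.
C and B advance.
Runoff: C is preferred to B by 17 voters; B by 24.
B wins the runoff.

B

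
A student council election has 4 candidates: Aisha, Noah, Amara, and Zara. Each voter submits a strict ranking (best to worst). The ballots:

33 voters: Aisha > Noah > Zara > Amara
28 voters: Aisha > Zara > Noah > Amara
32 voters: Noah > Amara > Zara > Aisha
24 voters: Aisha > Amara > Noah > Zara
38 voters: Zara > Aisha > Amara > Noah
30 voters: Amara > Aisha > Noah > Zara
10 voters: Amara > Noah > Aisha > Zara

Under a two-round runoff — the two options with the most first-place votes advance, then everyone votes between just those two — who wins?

Aisha

Round 1 first-place votes: Aisha 85, Noah 32, Amara 40, Zara 38.
Aisha and Amara advance.
Runoff: Aisha is preferred to Amara by 123 voters; Amara by 72.
Aisha wins the runoff.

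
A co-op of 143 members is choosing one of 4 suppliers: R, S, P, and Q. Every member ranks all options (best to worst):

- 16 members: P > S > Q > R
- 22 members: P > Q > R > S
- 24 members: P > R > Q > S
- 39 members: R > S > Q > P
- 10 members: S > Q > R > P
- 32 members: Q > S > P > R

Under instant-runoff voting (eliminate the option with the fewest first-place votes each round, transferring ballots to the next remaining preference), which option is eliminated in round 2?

Round 1: R 39, S 10, P 62, Q 32. Eliminate S.
Round 2: R 39, P 62, Q 42. Eliminate R.

R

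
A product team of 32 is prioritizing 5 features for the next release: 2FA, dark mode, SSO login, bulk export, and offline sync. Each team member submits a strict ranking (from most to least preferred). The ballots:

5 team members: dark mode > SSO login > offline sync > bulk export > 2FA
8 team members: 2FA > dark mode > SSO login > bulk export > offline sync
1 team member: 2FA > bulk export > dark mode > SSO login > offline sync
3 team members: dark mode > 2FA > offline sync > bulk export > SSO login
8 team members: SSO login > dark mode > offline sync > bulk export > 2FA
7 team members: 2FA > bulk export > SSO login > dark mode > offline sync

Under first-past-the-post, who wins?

2FA

First-place votes: 2FA 16, dark mode 8, SSO login 8, bulk export 0, offline sync 0.
2FA has the most first-place votes.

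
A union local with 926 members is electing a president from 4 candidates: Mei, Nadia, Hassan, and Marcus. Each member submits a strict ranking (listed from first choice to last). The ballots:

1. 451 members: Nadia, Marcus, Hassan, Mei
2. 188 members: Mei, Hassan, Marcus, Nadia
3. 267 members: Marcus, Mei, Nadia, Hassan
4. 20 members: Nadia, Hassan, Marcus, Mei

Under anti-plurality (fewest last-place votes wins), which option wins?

Marcus

Last-place votes: Mei 471, Nadia 188, Hassan 267, Marcus 0.
Marcus is ranked last by the fewest voters, so Marcus wins.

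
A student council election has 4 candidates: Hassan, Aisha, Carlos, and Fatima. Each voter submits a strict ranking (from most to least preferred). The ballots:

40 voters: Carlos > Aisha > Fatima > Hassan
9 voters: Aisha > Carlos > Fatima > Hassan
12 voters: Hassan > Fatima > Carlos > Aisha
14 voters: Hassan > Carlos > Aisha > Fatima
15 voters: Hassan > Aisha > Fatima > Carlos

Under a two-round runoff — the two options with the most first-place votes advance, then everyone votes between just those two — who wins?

Carlos

Round 1 first-place votes: Hassan 41, Aisha 9, Carlos 40, Fatima 0.
Hassan and Carlos advance.
Runoff: Hassan is preferred to Carlos by 41 voters; Carlos by 49.
Carlos wins the runoff.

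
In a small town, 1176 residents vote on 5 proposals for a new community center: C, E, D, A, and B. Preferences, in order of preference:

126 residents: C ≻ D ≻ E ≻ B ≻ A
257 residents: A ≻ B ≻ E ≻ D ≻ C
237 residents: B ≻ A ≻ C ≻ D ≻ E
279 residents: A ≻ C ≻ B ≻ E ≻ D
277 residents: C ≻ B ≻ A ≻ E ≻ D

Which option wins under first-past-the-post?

First-place votes: C 403, E 0, D 0, A 536, B 237.
A has the most first-place votes.

A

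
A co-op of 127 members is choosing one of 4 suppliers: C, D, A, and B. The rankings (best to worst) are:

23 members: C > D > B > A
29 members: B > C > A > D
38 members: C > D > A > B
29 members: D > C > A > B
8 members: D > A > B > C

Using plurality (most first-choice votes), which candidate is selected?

First-place votes: C 61, D 37, A 0, B 29.
C has the most first-place votes.

C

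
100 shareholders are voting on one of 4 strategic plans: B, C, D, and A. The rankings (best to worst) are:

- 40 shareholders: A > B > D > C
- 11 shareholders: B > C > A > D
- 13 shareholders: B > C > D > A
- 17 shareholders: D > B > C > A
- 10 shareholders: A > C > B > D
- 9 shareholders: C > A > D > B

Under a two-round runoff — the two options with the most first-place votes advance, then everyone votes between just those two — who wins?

Round 1 first-place votes: B 24, C 9, D 17, A 50.
A and B advance.
Runoff: A is preferred to B by 59 voters; B by 41.
A wins the runoff.

A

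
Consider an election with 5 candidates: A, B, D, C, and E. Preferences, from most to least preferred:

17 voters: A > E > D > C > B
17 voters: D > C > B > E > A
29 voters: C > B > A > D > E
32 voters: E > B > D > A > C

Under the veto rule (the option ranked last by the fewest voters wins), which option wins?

D

Last-place votes: A 17, B 17, D 0, C 32, E 29.
D is ranked last by the fewest voters, so D wins.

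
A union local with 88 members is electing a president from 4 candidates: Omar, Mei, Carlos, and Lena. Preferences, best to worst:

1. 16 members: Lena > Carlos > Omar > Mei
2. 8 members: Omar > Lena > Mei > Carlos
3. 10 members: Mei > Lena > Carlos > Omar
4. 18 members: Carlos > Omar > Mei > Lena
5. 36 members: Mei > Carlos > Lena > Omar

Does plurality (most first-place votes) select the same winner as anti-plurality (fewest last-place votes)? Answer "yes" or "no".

Plurality — first-place votes: Omar 8, Mei 46, Carlos 18, Lena 16. Winner: Mei.
Anti-plurality — last-place votes: Omar 46, Mei 16, Carlos 8, Lena 18. Winner: Carlos.
The two methods disagree.

no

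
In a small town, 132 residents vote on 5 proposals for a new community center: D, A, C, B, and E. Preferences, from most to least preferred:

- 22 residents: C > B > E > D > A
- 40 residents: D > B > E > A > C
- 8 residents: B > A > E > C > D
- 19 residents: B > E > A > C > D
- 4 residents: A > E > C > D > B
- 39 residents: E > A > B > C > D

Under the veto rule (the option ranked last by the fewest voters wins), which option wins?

E

Last-place votes: D 66, A 22, C 40, B 4, E 0.
E is ranked last by the fewest voters, so E wins.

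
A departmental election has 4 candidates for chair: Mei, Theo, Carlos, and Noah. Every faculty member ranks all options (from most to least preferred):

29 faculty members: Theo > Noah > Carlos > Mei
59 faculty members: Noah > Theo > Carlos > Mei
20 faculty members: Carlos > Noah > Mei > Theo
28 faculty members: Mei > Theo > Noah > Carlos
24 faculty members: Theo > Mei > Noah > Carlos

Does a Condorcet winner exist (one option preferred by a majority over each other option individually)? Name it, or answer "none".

Theo

Theo vs Mei: 112–48 for Theo.
Theo vs Carlos: 140–20 for Theo.
Theo vs Noah: 81–79 for Theo.
Theo beats every other option head-to-head.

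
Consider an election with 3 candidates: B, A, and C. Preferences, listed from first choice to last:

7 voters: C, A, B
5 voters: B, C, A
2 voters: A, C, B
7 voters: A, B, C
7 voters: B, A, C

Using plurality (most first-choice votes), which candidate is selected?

B

First-place votes: B 12, A 9, C 7.
B has the most first-place votes.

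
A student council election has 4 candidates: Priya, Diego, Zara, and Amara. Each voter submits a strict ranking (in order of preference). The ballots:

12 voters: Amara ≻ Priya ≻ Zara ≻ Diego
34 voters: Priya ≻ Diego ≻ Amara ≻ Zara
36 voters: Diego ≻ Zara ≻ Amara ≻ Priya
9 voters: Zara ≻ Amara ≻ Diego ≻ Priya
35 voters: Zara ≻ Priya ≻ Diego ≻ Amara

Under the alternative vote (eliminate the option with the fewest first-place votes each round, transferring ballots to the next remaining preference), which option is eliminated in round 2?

Round 1: Priya 34, Diego 36, Zara 44, Amara 12. Eliminate Amara.
Round 2: Priya 46, Diego 36, Zara 44. Eliminate Diego.

Diego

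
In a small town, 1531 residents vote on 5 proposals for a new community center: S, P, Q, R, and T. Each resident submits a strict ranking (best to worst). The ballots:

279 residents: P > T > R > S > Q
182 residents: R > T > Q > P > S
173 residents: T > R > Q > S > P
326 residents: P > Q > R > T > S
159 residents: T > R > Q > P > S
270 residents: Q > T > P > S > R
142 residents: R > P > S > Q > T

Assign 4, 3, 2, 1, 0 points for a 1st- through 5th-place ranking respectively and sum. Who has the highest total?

S: 279·1 + 182·0 + 173·1 + 326·0 + 159·0 + 270·1 + 142·2 = 1006
P: 279·4 + 182·1 + 173·0 + 326·4 + 159·1 + 270·2 + 142·3 = 3727
Q: 279·0 + 182·2 + 173·2 + 326·3 + 159·2 + 270·4 + 142·1 = 3228
R: 279·2 + 182·4 + 173·3 + 326·2 + 159·3 + 270·0 + 142·4 = 3502
T: 279·3 + 182·3 + 173·4 + 326·1 + 159·4 + 270·3 + 142·0 = 3847
T has the highest Borda score (3847).

T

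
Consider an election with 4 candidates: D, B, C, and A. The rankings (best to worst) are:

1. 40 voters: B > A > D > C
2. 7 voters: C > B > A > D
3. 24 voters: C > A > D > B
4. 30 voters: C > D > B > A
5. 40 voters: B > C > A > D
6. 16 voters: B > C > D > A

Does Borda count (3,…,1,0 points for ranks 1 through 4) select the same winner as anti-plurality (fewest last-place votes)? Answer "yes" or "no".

Borda — scores: D 140, B 332, C 295, A 175. Winner: B.
Anti-plurality — last-place votes: D 47, B 24, C 40, A 46. Winner: B.
The two methods agree.

yes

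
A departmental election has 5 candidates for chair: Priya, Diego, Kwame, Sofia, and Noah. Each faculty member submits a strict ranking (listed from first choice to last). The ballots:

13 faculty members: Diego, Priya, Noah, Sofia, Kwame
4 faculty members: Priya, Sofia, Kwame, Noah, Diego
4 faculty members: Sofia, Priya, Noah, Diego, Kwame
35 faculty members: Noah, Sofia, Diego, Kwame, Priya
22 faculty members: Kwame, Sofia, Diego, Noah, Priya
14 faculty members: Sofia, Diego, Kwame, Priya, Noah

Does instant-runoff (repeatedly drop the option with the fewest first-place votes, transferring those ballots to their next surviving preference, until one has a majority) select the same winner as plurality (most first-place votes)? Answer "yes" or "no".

yes

Instant-runoff — R1 Priya 4, Diego 13, Kwame 22, Sofia 18, Noah 35 (Priya out); R2 Diego 13, Kwame 22, Sofia 22, Noah 35 (Diego out); R3 Kwame 22, Sofia 22, Noah 48 (Noah winner). Winner: Noah.
Plurality — first-place votes: Priya 4, Diego 13, Kwame 22, Sofia 18, Noah 35. Winner: Noah.
The two methods agree.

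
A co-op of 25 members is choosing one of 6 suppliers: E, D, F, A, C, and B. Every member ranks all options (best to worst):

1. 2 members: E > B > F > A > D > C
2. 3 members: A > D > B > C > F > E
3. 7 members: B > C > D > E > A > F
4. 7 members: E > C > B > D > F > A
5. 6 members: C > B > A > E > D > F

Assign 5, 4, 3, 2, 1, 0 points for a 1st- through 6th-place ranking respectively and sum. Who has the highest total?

E: 2·5 + 3·0 + 7·2 + 7·5 + 6·2 = 71
D: 2·1 + 3·4 + 7·3 + 7·2 + 6·1 = 55
F: 2·3 + 3·1 + 7·0 + 7·1 + 6·0 = 16
A: 2·2 + 3·5 + 7·1 + 7·0 + 6·3 = 44
C: 2·0 + 3·2 + 7·4 + 7·4 + 6·5 = 92
B: 2·4 + 3·3 + 7·5 + 7·3 + 6·4 = 97
B has the highest Borda score (97).

B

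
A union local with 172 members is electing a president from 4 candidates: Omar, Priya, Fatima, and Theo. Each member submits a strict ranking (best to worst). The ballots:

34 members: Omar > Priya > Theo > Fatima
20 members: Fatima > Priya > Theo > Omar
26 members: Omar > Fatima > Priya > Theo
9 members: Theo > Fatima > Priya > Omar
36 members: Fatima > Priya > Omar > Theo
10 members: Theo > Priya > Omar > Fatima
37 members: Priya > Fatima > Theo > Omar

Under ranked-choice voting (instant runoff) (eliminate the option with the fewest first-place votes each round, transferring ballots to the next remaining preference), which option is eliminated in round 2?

Round 1: Omar 60, Priya 37, Fatima 56, Theo 19. Eliminate Theo.
Round 2: Omar 60, Priya 47, Fatima 65. Eliminate Priya.

Priya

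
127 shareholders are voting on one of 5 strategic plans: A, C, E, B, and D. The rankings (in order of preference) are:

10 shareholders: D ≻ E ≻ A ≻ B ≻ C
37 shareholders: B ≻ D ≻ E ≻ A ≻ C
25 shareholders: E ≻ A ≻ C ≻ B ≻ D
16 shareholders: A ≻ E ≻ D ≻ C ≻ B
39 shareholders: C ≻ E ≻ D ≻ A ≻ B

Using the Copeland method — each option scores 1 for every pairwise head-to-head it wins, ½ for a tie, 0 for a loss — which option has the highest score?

A: beats C and B; loses to E and D → score 2.
C: beats B and D; loses to A and E → score 2.
E: beats A, C, B, and D → score 4.
B: loses to A, C, E, and D → score 0.
D: beats A and B; loses to C and E → score 2.
E has the best pairwise record.

E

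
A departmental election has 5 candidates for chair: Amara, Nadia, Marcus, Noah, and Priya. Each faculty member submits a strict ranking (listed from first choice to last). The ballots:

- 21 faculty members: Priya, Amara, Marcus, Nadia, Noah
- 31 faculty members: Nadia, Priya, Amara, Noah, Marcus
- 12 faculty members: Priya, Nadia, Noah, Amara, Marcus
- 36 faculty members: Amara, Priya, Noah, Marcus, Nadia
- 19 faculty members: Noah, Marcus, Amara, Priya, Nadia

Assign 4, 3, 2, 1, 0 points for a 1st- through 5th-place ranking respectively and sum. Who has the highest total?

Amara: 21·3 + 31·2 + 12·1 + 36·4 + 19·2 = 319
Nadia: 21·1 + 31·4 + 12·3 + 36·0 + 19·0 = 181
Marcus: 21·2 + 31·0 + 12·0 + 36·1 + 19·3 = 135
Noah: 21·0 + 31·1 + 12·2 + 36·2 + 19·4 = 203
Priya: 21·4 + 31·3 + 12·4 + 36·3 + 19·1 = 352
Priya has the highest Borda score (352).

Priya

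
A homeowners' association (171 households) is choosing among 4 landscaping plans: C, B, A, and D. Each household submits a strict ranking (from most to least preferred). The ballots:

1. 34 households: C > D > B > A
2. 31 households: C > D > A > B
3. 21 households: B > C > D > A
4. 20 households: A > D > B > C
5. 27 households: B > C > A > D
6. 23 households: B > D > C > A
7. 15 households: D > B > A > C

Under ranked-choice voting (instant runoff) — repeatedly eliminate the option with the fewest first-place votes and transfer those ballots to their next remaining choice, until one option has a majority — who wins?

Round 1: C 65, B 71, A 20, D 15. Eliminate D.
Round 2: C 65, B 86, A 20. B has a majority.

B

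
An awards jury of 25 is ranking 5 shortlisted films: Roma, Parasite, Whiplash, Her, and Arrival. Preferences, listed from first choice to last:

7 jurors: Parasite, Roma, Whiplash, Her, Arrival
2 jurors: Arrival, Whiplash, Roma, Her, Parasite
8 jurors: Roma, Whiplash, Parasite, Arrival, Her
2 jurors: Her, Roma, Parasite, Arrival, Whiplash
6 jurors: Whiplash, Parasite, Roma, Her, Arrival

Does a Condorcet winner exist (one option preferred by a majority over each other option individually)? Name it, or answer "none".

Checking pairwise contests:
Parasite beats Roma 13–12.
Whiplash beats Parasite 16–9.
Roma beats Whiplash 17–8.
Roma beats Her 23–2.
Roma beats Arrival 23–2.
Every option loses at least one head-to-head, so there is no Condorcet winner.

none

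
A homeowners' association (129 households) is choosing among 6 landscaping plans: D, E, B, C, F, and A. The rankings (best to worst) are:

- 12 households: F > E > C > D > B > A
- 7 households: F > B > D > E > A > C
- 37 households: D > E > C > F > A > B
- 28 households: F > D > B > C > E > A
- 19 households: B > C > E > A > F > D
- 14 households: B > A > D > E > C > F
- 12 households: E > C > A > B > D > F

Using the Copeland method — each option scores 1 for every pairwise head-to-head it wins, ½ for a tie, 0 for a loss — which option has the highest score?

D: beats E, B, C, and A; loses to F → score 4.
E: beats C, F, and A; loses to D and B → score 3.
B: beats E, C, and A; loses to D and F → score 3.
C: beats F and A; loses to D, E, and B → score 2.
F: beats D, B, and A; loses to E and C → score 3.
A: loses to D, E, B, C, and F → score 0.
D has the best pairwise record.

D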